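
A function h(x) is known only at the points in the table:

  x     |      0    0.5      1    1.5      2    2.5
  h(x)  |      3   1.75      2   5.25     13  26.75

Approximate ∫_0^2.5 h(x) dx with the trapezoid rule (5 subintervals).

18.4375

Δx = 0.5.
T_5 = (0.5/2)·[3 + 2·1.75 + 2·2 + 2·5.25 + 2·13 + 26.75] = 18.4375.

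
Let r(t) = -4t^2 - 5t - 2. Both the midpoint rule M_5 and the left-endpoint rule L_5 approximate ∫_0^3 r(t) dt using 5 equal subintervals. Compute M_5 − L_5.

M_5 = -64.14.
L_5 = -49.92.
M_5 − L_5 = -14.22.

-14.22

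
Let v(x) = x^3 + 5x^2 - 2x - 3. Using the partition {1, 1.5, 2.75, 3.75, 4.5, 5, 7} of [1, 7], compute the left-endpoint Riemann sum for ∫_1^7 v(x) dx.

Subinterval widths: 0.5, 1.25, 1, 0.75, 0.5, 2.
Left endpoints: 1, 1.5, 2.75, 3.75, 4.5, 5.
v(1) = 1, v(1.5) = 8.625, v(2.75) = 50.109375, v(3.75) = 112.546875, v(4.5) = 180.375, v(5) = 237.
Sum = Σ Δx_i · v(x_i).
Sum = 709.98828125.

709.98828125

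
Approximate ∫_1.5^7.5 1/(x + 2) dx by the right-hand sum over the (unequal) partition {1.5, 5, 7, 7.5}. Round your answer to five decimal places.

Subinterval widths: 3.5, 2, 0.5.
Right endpoints: 5, 7, 7.5.
f(5) = 1/7, f(7) = 1/9, f(7.5) = 2/19.
Sum = Σ Δx_i · f(x_i).
Sum ≈ 0.77485.

0.77485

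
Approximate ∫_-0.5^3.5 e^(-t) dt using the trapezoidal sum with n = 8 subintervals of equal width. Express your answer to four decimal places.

Δt = (3.5 − (-0.5))/8 = 0.5.
f(-0.5) ≈ 1.6487, f(0) ≈ 1.0000, f(0.5) ≈ 0.6065, f(1) ≈ 0.3679, f(1.5) ≈ 0.2231, f(2) ≈ 0.1353, f(2.5) ≈ 0.0821, f(3) ≈ 0.0498, f(3.5) ≈ 0.0302.
T_8 = (Δt/2)·[f(t_0) + 2f(t_1) + ... + 2f(t_{7}) + f(t_8)].
Sum ≈ 1.6521.

1.6521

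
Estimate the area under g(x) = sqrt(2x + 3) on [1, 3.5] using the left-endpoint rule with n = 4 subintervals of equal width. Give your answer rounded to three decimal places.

6.520

Δx = (3.5 − 1)/4 = 0.625.
Left endpoints: 1, 1.625, 2.25, 2.875.
g(1) ≈ 2.236, g(1.625) ≈ 2.500, g(2.25) ≈ 2.739, g(2.875) ≈ 2.958.
Sum = Δx · [g(1) + g(1.625) + g(2.25) + g(2.875)].
Sum ≈ 6.520.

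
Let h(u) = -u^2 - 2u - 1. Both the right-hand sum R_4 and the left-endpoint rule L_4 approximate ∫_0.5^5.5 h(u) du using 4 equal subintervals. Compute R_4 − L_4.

R_4 = -116.71875.
L_4 = -66.71875.
R_4 − L_4 = -50.

-50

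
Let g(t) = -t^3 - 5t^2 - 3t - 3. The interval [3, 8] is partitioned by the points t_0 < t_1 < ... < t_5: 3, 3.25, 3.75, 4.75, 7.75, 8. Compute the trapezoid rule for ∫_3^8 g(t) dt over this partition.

Subinterval widths: 0.25, 0.5, 1, 3, 0.25.
g(3) = -84, g(3.25) = -99.890625, g(3.75) = -137.296875, g(4.75) = -237.234375, g(7.75) = -792.046875, g(8) = -859.
On each subinterval the trapezoid contributes (Δt_i/2)·[g(t_{i-1}) + g(t_i)].
Sum = -2019.8515625.

-2019.8515625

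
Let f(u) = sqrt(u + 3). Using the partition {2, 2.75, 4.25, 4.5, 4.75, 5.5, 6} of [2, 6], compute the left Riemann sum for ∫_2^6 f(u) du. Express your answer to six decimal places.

Subinterval widths: 0.75, 1.5, 0.25, 0.25, 0.75, 0.5.
Left endpoints: 2, 2.75, 4.25, 4.5, 4.75, 5.5.
f(2) ≈ 2.236068, f(2.75) ≈ 2.397916, f(4.25) ≈ 2.692582, f(4.5) ≈ 2.738613, f(4.75) ≈ 2.783882, f(5.5) ≈ 2.915476.
Sum = Σ Δu_i · f(u_i).
Sum ≈ 10.177373.

10.177373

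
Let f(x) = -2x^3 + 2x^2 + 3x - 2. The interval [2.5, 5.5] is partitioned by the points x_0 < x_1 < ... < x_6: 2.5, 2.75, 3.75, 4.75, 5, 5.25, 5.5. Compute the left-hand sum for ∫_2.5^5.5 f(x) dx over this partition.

Subinterval widths: 0.25, 1, 1, 0.25, 0.25, 0.25.
Left endpoints: 2.5, 2.75, 3.75, 4.75, 5, 5.25.
f(2.5) = -13.25, f(2.75) = -20.21875, f(3.75) = -68.09375, f(4.75) = -156.96875, f(5) = -187, f(5.25) = -220.53125.
Sum = Σ Δx_i · f(x_i).
Sum = -232.75.

-232.75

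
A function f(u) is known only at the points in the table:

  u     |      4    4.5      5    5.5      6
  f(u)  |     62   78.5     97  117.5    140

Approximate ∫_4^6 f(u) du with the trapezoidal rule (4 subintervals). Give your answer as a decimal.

Δu = 0.5.
T_4 = (0.5/2)·[62 + 2·78.5 + 2·97 + 2·117.5 + 140] = 197.

197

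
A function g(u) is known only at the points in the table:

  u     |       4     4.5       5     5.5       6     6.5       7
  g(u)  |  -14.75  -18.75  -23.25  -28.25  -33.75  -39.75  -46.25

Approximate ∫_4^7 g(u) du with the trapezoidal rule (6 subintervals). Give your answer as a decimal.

Δu = 0.5.
T_6 = (0.5/2)·[(-14.75) + 2·(-18.75) + 2·(-23.25) + 2·(-28.25) + 2·(-33.75) + 2·(-39.75) + (-46.25)] = -87.125.

-87.125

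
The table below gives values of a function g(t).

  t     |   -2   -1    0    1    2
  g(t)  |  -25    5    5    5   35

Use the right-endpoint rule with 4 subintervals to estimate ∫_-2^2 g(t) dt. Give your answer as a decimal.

50

Δt = 1.
Sum = 1·[5 + 5 + 5 + 35] = 50.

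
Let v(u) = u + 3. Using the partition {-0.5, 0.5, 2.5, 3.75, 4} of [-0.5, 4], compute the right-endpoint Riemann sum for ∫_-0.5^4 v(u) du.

24.6875

Subinterval widths: 1, 2, 1.25, 0.25.
Right endpoints: 0.5, 2.5, 3.75, 4.
v(0.5) = 3.5, v(2.5) = 5.5, v(3.75) = 6.75, v(4) = 7.
Sum = Σ Δu_i · v(u_i).
Sum = 24.6875.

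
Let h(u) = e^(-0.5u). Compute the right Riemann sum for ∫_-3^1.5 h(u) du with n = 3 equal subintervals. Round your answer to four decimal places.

5.3840

Δu = (1.5 − (-3))/3 = 1.5.
Right endpoints: -1.5, 0, 1.5.
h(-1.5) ≈ 2.1170, h(0) ≈ 1.0000, h(1.5) ≈ 0.4724.
Sum = Δu · [h(-1.5) + h(0) + h(1.5)].
Sum ≈ 5.3840.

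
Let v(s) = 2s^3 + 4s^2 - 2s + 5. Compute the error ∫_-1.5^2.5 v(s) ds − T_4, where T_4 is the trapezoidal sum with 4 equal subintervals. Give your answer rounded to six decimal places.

-4.666667

Exact integral: ∫_-1.5^2.5 v(s) ds ≈ 58.33333333.
T_4 = 63.
Error ≈ 58.33333333 − 63 ≈ -4.666667.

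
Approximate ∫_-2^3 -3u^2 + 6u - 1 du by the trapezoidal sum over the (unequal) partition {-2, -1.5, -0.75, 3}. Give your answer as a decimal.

Subinterval widths: 0.5, 0.75, 3.75.
f(-2) = -25, f(-1.5) = -16.75, f(-0.75) = -7.1875, f(3) = -10.
On each subinterval the trapezoid contributes (Δu_i/2)·[f(u_{i-1}) + f(u_i)].
Sum = -51.640625.

-51.640625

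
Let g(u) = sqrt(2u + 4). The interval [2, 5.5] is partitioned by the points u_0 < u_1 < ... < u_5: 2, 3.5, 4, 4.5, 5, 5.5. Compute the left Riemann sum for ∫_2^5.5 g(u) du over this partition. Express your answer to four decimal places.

11.3066

Subinterval widths: 1.5, 0.5, 0.5, 0.5, 0.5.
Left endpoints: 2, 3.5, 4, 4.5, 5.
g(2) ≈ 2.8284, g(3.5) ≈ 3.3166, g(4) ≈ 3.4641, g(4.5) ≈ 3.6056, g(5) ≈ 3.7417.
Sum = Σ Δu_i · g(u_i).
Sum ≈ 11.3066.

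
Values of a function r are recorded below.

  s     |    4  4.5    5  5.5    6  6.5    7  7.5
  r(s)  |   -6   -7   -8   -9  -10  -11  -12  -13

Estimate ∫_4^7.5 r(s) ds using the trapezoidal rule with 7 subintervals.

-33.25

Δs = 0.5.
T_7 = (0.5/2)·[(-6) + 2·(-7) + 2·(-8) + 2·(-9) + 2·(-10) + 2·(-11) + 2·(-12) + (-13)] = -33.25.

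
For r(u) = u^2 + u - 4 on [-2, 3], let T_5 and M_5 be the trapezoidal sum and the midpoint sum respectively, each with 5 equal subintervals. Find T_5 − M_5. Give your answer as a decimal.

1.25

T_5 = -5.
M_5 = -6.25.
T_5 − M_5 = 1.25.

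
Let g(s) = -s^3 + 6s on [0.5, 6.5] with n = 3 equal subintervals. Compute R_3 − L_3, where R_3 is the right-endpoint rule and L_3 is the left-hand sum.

R_3 = -600.75.
L_3 = -123.75.
R_3 − L_3 = -477.

-477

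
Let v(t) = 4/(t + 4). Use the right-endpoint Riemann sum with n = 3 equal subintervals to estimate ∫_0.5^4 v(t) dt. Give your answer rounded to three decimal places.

Δt = (4 − 0.5)/3 = 7/6.
Right endpoints: 5/3, 17/6, 4.
v(5/3) = 12/17, v(17/6) = 24/41, v(4) = 0.5.
Sum = Δt · [v(5/3) + v(17/6) + v(4)].
Sum ≈ 2.090.

2.090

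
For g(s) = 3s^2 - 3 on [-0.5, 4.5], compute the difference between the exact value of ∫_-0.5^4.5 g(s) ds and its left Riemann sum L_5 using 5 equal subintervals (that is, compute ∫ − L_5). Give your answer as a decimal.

Exact integral: ∫_-0.5^4.5 g(s) ds = 76.25.
L_5 = 48.75.
Error = 76.25 − 48.75 = 27.5.

27.5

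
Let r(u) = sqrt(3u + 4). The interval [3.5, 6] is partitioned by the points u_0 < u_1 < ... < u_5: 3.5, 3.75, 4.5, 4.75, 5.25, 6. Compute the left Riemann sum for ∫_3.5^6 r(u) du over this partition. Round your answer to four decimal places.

Subinterval widths: 0.25, 0.75, 0.25, 0.5, 0.75.
Left endpoints: 3.5, 3.75, 4.5, 4.75, 5.25.
r(3.5) ≈ 3.8079, r(3.75) ≈ 3.9051, r(4.5) ≈ 4.1833, r(4.75) ≈ 4.2720, r(5.25) ≈ 4.4441.
Sum = Σ Δu_i · r(u_i).
Sum ≈ 10.3957.

10.3957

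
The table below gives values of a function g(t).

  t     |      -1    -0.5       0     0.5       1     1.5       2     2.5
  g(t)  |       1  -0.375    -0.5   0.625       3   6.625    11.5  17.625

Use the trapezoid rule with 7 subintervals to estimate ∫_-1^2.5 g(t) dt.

15.09375

Δt = 0.5.
T_7 = (0.5/2)·[1 + 2·(-0.375) + 2·(-0.5) + 2·0.625 + 2·3 + 2·6.625 + 2·11.5 + 17.625] = 15.09375.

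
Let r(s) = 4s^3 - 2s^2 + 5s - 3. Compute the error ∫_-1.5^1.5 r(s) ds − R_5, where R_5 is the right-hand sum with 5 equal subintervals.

Exact integral: ∫_-1.5^1.5 r(s) ds = -13.5.
R_5 = -1.26.
Error = -13.5 − (-1.26) = -12.24.

-12.24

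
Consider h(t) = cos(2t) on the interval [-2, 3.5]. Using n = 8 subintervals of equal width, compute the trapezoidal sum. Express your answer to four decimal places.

-0.0418

Δt = (3.5 − (-2))/8 = 0.6875.
h(-2) ≈ -0.6536, h(-1.3125) ≈ -0.8695, h(-0.625) ≈ 0.3153, h(0.0625) ≈ 0.9922, h(0.75) ≈ 0.0707, h(1.4375) ≈ -0.9647, h(2.125) ≈ -0.4461, h(2.8125) ≈ 0.7911, h(3.5) ≈ 0.7539.
T_8 = (Δt/2)·[h(t_0) + 2h(t_1) + ... + 2h(t_{7}) + h(t_8)].
Sum ≈ -0.0418.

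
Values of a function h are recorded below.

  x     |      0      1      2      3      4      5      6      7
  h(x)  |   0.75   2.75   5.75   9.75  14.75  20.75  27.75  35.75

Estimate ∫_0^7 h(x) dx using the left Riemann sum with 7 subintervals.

82.25

Δx = 1.
Sum = 1·[0.75 + 2.75 + 5.75 + 9.75 + 14.75 + 20.75 + 27.75] = 82.25.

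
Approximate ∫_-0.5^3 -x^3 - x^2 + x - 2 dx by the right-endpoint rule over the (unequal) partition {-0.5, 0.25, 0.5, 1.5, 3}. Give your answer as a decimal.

-60.46484375

Subinterval widths: 0.75, 0.25, 1, 1.5.
Right endpoints: 0.25, 0.5, 1.5, 3.
f(0.25) = -1.828125, f(0.5) = -1.875, f(1.5) = -6.125, f(3) = -35.
Sum = Σ Δx_i · f(x_i).
Sum = -60.46484375.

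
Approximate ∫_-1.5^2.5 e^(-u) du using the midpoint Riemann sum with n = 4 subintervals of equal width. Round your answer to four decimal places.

Δu = (2.5 − (-1.5))/4 = 1.
Midpoints: -1, 0, 1, 2.
f(-1) ≈ 2.7183, f(0) ≈ 1.0000, f(1) ≈ 0.3679, f(2) ≈ 0.1353.
Sum = Δu · [f(-1) + f(0) + f(1) + f(2)].
Sum ≈ 4.2215.

4.2215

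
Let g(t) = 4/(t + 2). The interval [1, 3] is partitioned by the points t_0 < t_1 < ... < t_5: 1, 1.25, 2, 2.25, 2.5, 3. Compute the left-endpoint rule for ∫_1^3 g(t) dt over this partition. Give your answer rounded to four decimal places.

Subinterval widths: 0.25, 0.75, 0.25, 0.25, 0.5.
Left endpoints: 1, 1.25, 2, 2.25, 2.5.
g(1) = 4/3, g(1.25) = 16/13, g(2) = 1, g(2.25) = 16/17, g(2.5) = 8/9.
Sum = Σ Δt_i · g(t_i).
Sum ≈ 2.1861.

2.1861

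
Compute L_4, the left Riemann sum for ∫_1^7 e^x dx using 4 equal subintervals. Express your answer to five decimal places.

471.28629

Δx = (7 − 1)/4 = 1.5.
Left endpoints: 1, 2.5, 4, 5.5.
f(1) ≈ 2.71828, f(2.5) ≈ 12.18249, f(4) ≈ 54.59815, f(5.5) ≈ 244.69193.
Sum = Δx · [f(1) + f(2.5) + f(4) + f(5.5)].
Sum ≈ 471.28629.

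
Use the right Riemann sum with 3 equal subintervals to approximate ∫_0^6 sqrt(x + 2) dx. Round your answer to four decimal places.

Δx = (6 − 0)/3 = 2.
Right endpoints: 2, 4, 6.
f(2) ≈ 2.0000, f(4) ≈ 2.4495, f(6) ≈ 2.8284.
Sum = Δx · [f(2) + f(4) + f(6)].
Sum ≈ 14.5558.

14.5558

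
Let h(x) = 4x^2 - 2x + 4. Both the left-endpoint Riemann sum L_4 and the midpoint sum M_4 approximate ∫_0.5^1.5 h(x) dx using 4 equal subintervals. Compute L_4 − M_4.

-0.6875

L_4 = 5.625.
M_4 = 6.3125.
L_4 − M_4 = -0.6875.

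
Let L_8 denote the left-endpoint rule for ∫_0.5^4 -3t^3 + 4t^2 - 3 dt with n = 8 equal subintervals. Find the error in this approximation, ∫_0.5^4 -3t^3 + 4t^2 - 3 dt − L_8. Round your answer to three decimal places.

-26.322

Exact integral: ∫_0.5^4 f(t) dt ≈ -117.28646.
L_8 ≈ -90.96411.
Error ≈ -117.28646 − (-90.96411) ≈ -26.322.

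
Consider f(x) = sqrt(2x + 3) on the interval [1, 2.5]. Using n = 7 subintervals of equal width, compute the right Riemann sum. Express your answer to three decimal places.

3.879

Δx = (2.5 − 1)/7 = 3/14.
Right endpoints: 17/14, 10/7, 23/14, 13/7, 29/14, 16/7, 2.5.
f(17/14) ≈ 2.330, f(10/7) ≈ 2.420, f(23/14) ≈ 2.507, f(13/7) ≈ 2.591, f(29/14) ≈ 2.673, f(16/7) ≈ 2.752, f(2.5) ≈ 2.828.
Sum = Δx · [f(17/14) + f(10/7) + f(23/14) + ...].
Sum ≈ 3.879.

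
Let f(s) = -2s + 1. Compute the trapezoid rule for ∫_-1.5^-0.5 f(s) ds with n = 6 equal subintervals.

Δs = (-0.5 − (-1.5))/6 = 1/6.
f(-1.5) = 4, f(-4/3) = 11/3, f(-7/6) = 10/3, f(-1) = 3, f(-5/6) = 8/3, f(-2/3) = 7/3, f(-0.5) = 2.
T_6 = (Δs/2)·[f(s_0) + 2f(s_1) + ... + 2f(s_{5}) + f(s_6)].
Sum = 3.

3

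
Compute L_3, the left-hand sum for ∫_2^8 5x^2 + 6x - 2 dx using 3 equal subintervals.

Δx = (8 − 2)/3 = 2.
Left endpoints: 2, 4, 6.
f(2) = 30, f(4) = 102, f(6) = 214.
Sum = Δx · [f(2) + f(4) + f(6)].
Sum = 692.

692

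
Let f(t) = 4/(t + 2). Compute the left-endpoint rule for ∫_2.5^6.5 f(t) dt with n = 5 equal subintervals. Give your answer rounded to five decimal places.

2.71883

Δt = (6.5 − 2.5)/5 = 0.8.
Left endpoints: 2.5, 3.3, 4.1, 4.9, 5.7.
f(2.5) = 8/9, f(3.3) = 40/53, f(4.1) = 40/61, f(4.9) = 40/69, f(5.7) = 40/77.
Sum = Δt · [f(2.5) + f(3.3) + f(4.1) + f(4.9) + f(5.7)].
Sum ≈ 2.71883.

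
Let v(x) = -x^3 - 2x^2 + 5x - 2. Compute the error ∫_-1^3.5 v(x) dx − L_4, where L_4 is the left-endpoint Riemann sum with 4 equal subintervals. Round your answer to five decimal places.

-19.22168

Exact integral: ∫_-1^3.5 v(x) dx = -47.390625.
L_4 ≈ -28.1689453.
Error ≈ -47.390625 − (-28.1689453) ≈ -19.22168.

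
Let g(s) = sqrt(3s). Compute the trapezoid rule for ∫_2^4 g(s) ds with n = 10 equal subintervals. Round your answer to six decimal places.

Δs = (4 − 2)/10 = 0.2.
g(2) ≈ 2.449490, g(2.2) ≈ 2.569047, g(2.4) ≈ 2.683282, g(2.6) ≈ 2.792848, g(2.8) ≈ 2.898275, g(3) ≈ 3.000000, g(3.2) ≈ 3.098387, g(3.4) ≈ 3.193744, g(3.6) ≈ 3.286335, g(3.8) ≈ 3.376389, g(4) ≈ 3.464102.
T_10 = (Δs/2)·[g(s_0) + 2g(s_1) + ... + 2g(s_{9}) + g(s_10)].
Sum ≈ 5.971020.

5.971020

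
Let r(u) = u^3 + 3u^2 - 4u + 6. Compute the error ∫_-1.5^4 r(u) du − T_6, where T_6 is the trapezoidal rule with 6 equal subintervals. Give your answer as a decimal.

-5.19921875

Exact integral: ∫_-1.5^4 r(u) du = 135.609375.
T_6 = 140.80859375.
Error = 135.609375 − 140.80859375 = -5.19921875.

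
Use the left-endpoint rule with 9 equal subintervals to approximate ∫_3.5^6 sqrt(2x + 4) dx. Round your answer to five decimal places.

Δx = (6 − 3.5)/9 = 5/18.
Left endpoints: 3.5, 34/9, 73/18, 13/3, 83/18, 44/9, 31/6, 49/9, 103/18.
f(3.5) ≈ 3.31662, f(34/9) ≈ 3.39935, f(73/18) ≈ 3.48010, f(13/3) ≈ 3.55903, f(83/18) ≈ 3.63624, f(44/9) ≈ 3.71184, f(31/6) ≈ 3.78594, f(49/9) ≈ 3.85861, f(103/18) ≈ 3.92994.
Sum = Δx · [f(3.5) + f(34/9) + f(73/18) + ...].
Sum ≈ 9.07713.

9.07713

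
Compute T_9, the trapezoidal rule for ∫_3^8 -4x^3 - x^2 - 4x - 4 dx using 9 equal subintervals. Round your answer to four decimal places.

-4323.8992

Δx = (8 − 3)/9 = 5/9.
f(3) = -133, f(32/9) = -153572/729, f(37/9) = -229837/729, f(14/3) = -12176/27, f(47/9) = -453317/729, f(52/9) = -606532/729, f(19/3) = -29311/27, f(62/9) = -1010912/729, f(67/9) = -1268077/729, f(8) = -2148.
T_9 = (Δx/2)·[f(x_0) + 2f(x_1) + ... + 2f(x_{8}) + f(x_9)].
Sum ≈ -4323.8992.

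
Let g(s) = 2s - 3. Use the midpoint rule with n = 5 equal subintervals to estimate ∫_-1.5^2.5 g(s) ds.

Δs = (2.5 − (-1.5))/5 = 0.8.
Midpoints: -1.1, -0.3, 0.5, 1.3, 2.1.
g(-1.1) = -5.2, g(-0.3) = -3.6, g(0.5) = -2, g(1.3) = -0.4, g(2.1) = 1.2.
Sum = Δs · [g(-1.1) + g(-0.3) + g(0.5) + g(1.3) + g(2.1)].
Sum = -8.

-8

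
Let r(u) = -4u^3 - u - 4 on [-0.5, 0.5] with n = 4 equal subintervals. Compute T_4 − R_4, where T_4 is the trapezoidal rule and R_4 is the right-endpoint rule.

0.25

T_4 = -4.
R_4 = -4.25.
T_4 − R_4 = 0.25.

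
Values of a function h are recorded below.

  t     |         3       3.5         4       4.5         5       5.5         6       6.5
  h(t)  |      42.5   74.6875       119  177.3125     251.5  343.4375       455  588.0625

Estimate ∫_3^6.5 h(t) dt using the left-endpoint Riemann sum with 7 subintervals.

731.71875

Δt = 0.5.
Sum = 0.5·[42.5 + 74.6875 + 119 + 177.3125 + 251.5 + 343.4375 + 455] = 731.71875.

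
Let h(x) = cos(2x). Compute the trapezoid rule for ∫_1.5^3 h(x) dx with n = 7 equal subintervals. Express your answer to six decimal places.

-0.207039

Δx = (3 − 1.5)/7 = 3/14.
h(1.5) ≈ -0.989992, h(12/7) ≈ -0.959103, h(27/14) ≈ -0.754732, h(15/7) ≈ -0.413846, h(33/14) ≈ 0.001897, h(18/7) ≈ 0.417296, h(39/14) ≈ 0.757216, h(3) ≈ 0.960170.
T_7 = (Δx/2)·[h(x_0) + 2h(x_1) + ... + 2h(x_{6}) + h(x_7)].
Sum ≈ -0.207039.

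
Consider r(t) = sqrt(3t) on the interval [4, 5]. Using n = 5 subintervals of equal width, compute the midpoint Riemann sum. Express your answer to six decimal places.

Δt = (5 − 4)/5 = 0.2.
Midpoints: 4.1, 4.3, 4.5, 4.7, 4.9.
r(4.1) ≈ 3.507136, r(4.3) ≈ 3.591657, r(4.5) ≈ 3.674235, r(4.7) ≈ 3.754997, r(4.9) ≈ 3.834058.
Sum = Δt · [r(4.1) + r(4.3) + r(4.5) + r(4.7) + r(4.9)].
Sum ≈ 3.672416.

3.672416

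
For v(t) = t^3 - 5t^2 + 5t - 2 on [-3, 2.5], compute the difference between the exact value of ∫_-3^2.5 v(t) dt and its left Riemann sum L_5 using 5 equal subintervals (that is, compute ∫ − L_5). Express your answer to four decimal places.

52.5090

Exact integral: ∫_-3^2.5 v(t) dt ≈ -99.401042.
L_5 = -151.91.
Error ≈ -99.401042 − (-151.91) ≈ 52.5090.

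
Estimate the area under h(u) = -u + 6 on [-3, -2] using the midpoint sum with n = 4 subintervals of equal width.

Δu = (-2 − (-3))/4 = 0.25.
Midpoints: -2.875, -2.625, -2.375, -2.125.
h(-2.875) = 8.875, h(-2.625) = 8.625, h(-2.375) = 8.375, h(-2.125) = 8.125.
Sum = Δu · [h(-2.875) + h(-2.625) + h(-2.375) + h(-2.125)].
Sum = 8.5.

8.5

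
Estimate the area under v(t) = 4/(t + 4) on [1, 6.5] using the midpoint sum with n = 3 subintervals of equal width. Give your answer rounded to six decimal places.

Δt = (6.5 − 1)/3 = 11/6.
Midpoints: 23/12, 3.75, 67/12.
v(23/12) = 48/71, v(3.75) = 16/31, v(67/12) = 48/115.
Sum = Δt · [v(23/12) + v(3.75) + v(67/12)].
Sum ≈ 2.950891.

2.950891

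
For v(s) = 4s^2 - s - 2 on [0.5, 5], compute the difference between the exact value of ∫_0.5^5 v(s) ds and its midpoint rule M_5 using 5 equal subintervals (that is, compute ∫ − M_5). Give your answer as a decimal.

1.215

Exact integral: ∫_0.5^5 v(s) ds = 145.125.
M_5 = 143.91.
Error = 145.125 − 143.91 = 1.215.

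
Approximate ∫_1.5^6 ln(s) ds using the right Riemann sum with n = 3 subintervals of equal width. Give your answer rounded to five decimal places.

Δs = (6 − 1.5)/3 = 1.5.
Right endpoints: 3, 4.5, 6.
f(3) ≈ 1.09861, f(4.5) ≈ 1.50408, f(6) ≈ 1.79176.
Sum = Δs · [f(3) + f(4.5) + f(6)].
Sum ≈ 6.59167.

6.59167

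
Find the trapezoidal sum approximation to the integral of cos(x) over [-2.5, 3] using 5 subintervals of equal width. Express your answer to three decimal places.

0.663

Δx = (3 − (-2.5))/5 = 1.1.
f(-2.5) ≈ -0.801, f(-1.4) ≈ 0.170, f(-0.3) ≈ 0.955, f(0.8) ≈ 0.697, f(1.9) ≈ -0.323, f(3) ≈ -0.990.
T_5 = (Δx/2)·[f(x_0) + 2f(x_1) + ... + 2f(x_{4}) + f(x_5)].
Sum ≈ 0.663.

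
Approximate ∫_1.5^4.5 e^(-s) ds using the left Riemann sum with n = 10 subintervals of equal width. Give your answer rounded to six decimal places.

0.245412

Δs = (4.5 − 1.5)/10 = 0.3.
Left endpoints: 1.5, 1.8, 2.1, 2.4, 2.7, 3, 3.3, 3.6, 3.9, 4.2.
f(1.5) ≈ 0.223130, f(1.8) ≈ 0.165299, f(2.1) ≈ 0.122456, f(2.4) ≈ 0.090718, f(2.7) ≈ 0.067206, f(3) ≈ 0.049787, f(3.3) ≈ 0.036883, f(3.6) ≈ 0.027324, f(3.9) ≈ 0.020242, f(4.2) ≈ 0.014996.
Sum = Δs · [f(1.5) + f(1.8) + f(2.1) + ...].
Sum ≈ 0.245412.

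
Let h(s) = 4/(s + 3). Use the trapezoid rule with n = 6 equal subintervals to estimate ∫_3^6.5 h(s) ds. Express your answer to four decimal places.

Δs = (6.5 − 3)/6 = 7/12.
h(3) = 2/3, h(43/12) = 48/79, h(25/6) = 24/43, h(4.75) = 16/31, h(16/3) = 0.48, h(71/12) = 48/107, h(6.5) = 8/19.
T_6 = (Δs/2)·[h(s_0) + 2h(s_1) + ... + 2h(s_{5}) + h(s_6)].
Sum ≈ 1.8400.

1.8400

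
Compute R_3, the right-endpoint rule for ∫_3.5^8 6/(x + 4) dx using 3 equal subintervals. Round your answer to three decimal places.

Δx = (8 − 3.5)/3 = 1.5.
Right endpoints: 5, 6.5, 8.
f(5) = 2/3, f(6.5) = 4/7, f(8) = 0.5.
Sum = Δx · [f(5) + f(6.5) + f(8)].
Sum ≈ 2.607.

2.607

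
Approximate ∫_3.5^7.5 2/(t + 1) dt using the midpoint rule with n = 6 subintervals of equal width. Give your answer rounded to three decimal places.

1.271

Δt = (7.5 − 3.5)/6 = 2/3.
Midpoints: 23/6, 4.5, 31/6, 35/6, 6.5, 43/6.
f(23/6) = 12/29, f(4.5) = 4/11, f(31/6) = 12/37, f(35/6) = 12/41, f(6.5) = 4/15, f(43/6) = 12/49.
Sum = Δt · [f(23/6) + f(4.5) + f(31/6) + ...].
Sum ≈ 1.271.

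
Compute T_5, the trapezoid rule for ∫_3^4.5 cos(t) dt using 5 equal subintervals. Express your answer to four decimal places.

Δt = (4.5 − 3)/5 = 0.3.
f(3) ≈ -0.9900, f(3.3) ≈ -0.9875, f(3.6) ≈ -0.8968, f(3.9) ≈ -0.7259, f(4.2) ≈ -0.4903, f(4.5) ≈ -0.2108.
T_5 = (Δt/2)·[f(t_0) + 2f(t_1) + ... + 2f(t_{4}) + f(t_5)].
Sum ≈ -1.1102.

-1.1102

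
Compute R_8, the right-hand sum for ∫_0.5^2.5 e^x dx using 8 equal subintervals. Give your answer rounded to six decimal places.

Δx = (2.5 − 0.5)/8 = 0.25.
Right endpoints: 0.75, 1, 1.25, 1.5, 1.75, 2, 2.25, 2.5.
f(0.75) ≈ 2.117000, f(1) ≈ 2.718282, f(1.25) ≈ 3.490343, f(1.5) ≈ 4.481689, f(1.75) ≈ 5.754603, f(2) ≈ 7.389056, f(2.25) ≈ 9.487736, f(2.5) ≈ 12.182494.
Sum = Δx · [f(0.75) + f(1) + f(1.25) + ...].
Sum ≈ 11.905301.

11.905301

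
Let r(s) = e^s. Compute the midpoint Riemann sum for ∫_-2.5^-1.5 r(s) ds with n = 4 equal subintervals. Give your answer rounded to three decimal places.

0.141

Δs = (-1.5 − (-2.5))/4 = 0.25.
Midpoints: -2.375, -2.125, -1.875, -1.625.
r(-2.375) ≈ 0.093, r(-2.125) ≈ 0.119, r(-1.875) ≈ 0.153, r(-1.625) ≈ 0.197.
Sum = Δs · [r(-2.375) + r(-2.125) + r(-1.875) + r(-1.625)].
Sum ≈ 0.141.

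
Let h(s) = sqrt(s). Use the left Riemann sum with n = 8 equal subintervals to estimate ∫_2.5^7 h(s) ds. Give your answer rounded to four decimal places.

Δs = (7 − 2.5)/8 = 0.5625.
Left endpoints: 2.5, 3.0625, 3.625, 4.1875, 4.75, 5.3125, 5.875, 6.4375.
h(2.5) ≈ 1.5811, h(3.0625) ≈ 1.7500, h(3.625) ≈ 1.9039, h(4.1875) ≈ 2.0463, h(4.75) ≈ 2.1794, h(5.3125) ≈ 2.3049, h(5.875) ≈ 2.4238, h(6.4375) ≈ 2.5372.
Sum = Δs · [h(2.5) + h(3.0625) + h(3.625) + ...].
Sum ≈ 9.4088.

9.4088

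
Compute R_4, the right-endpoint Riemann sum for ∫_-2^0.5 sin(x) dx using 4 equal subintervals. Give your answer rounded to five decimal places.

-0.81736

Δx = (0.5 − (-2))/4 = 0.625.
Right endpoints: -1.375, -0.75, -0.125, 0.5.
f(-1.375) ≈ -0.98089, f(-0.75) ≈ -0.68164, f(-0.125) ≈ -0.12467, f(0.5) ≈ 0.47943.
Sum = Δx · [f(-1.375) + f(-0.75) + f(-0.125) + f(0.5)].
Sum ≈ -0.81736.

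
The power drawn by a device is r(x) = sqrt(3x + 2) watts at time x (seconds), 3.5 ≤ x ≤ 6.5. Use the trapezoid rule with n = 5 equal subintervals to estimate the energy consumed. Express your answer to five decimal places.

12.32970

Δx = (6.5 − 3.5)/5 = 0.6.
r(3.5) ≈ 3.53553, r(4.1) ≈ 3.78153, r(4.7) ≈ 4.01248, r(5.3) ≈ 4.23084, r(5.9) ≈ 4.43847, r(6.5) ≈ 4.63681.
T_5 = (Δx/2)·[r(x_0) + 2r(x_1) + ... + 2r(x_{4}) + r(x_5)].
Sum ≈ 12.32970.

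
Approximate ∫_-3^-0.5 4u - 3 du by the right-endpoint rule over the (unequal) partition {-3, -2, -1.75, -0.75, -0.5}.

-20.75

Subinterval widths: 1, 0.25, 1, 0.25.
Right endpoints: -2, -1.75, -0.75, -0.5.
f(-2) = -11, f(-1.75) = -10, f(-0.75) = -6, f(-0.5) = -5.
Sum = Σ Δu_i · f(u_i).
Sum = -20.75.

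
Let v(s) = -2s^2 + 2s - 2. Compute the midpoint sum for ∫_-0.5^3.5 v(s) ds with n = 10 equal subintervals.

Δs = (3.5 − (-0.5))/10 = 0.4.
Midpoints: -0.3, 0.1, 0.5, 0.9, 1.3, 1.7, 2.1, 2.5, 2.9, 3.3.
v(-0.3) = -2.78, v(0.1) = -1.82, v(0.5) = -1.5, v(0.9) = -1.82, v(1.3) = -2.78, v(1.7) = -4.38, v(2.1) = -6.62, v(2.5) = -9.5, v(2.9) = -13.02, v(3.3) = -17.18.
Sum = Δs · [v(-0.3) + v(0.1) + v(0.5) + ...].
Sum = -24.56.

-24.56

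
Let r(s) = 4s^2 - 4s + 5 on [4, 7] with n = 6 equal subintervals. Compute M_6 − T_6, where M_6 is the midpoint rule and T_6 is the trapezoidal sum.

M_6 = 320.75.
T_6 = 321.5.
M_6 − T_6 = -0.75.

-0.75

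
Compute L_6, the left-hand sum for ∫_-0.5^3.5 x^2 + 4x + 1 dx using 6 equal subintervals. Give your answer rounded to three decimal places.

33.296

Δx = (3.5 − (-0.5))/6 = 2/3.
Left endpoints: -0.5, 1/6, 5/6, 1.5, 13/6, 17/6.
f(-0.5) = -0.75, f(1/6) = 61/36, f(5/6) = 181/36, f(1.5) = 9.25, f(13/6) = 517/36, f(17/6) = 733/36.
Sum = Δx · [f(-0.5) + f(1/6) + f(5/6) + ...].
Sum ≈ 33.296.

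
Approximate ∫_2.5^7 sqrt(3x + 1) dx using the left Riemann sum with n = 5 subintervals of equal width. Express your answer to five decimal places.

16.61209

Δx = (7 − 2.5)/5 = 0.9.
Left endpoints: 2.5, 3.4, 4.3, 5.2, 6.1.
f(2.5) ≈ 2.91548, f(3.4) ≈ 3.34664, f(4.3) ≈ 3.72827, f(5.2) ≈ 4.07431, f(6.1) ≈ 4.39318.
Sum = Δx · [f(2.5) + f(3.4) + f(4.3) + f(5.2) + f(6.1)].
Sum ≈ 16.61209.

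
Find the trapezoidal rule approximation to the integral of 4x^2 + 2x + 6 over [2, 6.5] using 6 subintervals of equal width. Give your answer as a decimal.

422.4375

Δx = (6.5 − 2)/6 = 0.75.
f(2) = 26, f(2.75) = 41.75, f(3.5) = 62, f(4.25) = 86.75, f(5) = 116, f(5.75) = 149.75, f(6.5) = 188.
T_6 = (Δx/2)·[f(x_0) + 2f(x_1) + ... + 2f(x_{5}) + f(x_6)].
Sum = 422.4375.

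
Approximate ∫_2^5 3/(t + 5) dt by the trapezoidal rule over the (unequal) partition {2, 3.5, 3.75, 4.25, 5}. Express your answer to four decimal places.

Subinterval widths: 1.5, 0.25, 0.5, 0.75.
f(2) = 3/7, f(3.5) = 6/17, f(3.75) = 12/35, f(4.25) = 12/37, f(5) = 0.3.
On each subinterval the trapezoid contributes (Δt_i/2)·[f(t_{i-1}) + f(t_i)].
Sum ≈ 1.0740.

1.0740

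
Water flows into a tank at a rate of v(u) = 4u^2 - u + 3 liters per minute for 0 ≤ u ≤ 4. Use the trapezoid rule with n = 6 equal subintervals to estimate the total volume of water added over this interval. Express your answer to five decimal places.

90.51852

Δu = (4 − 0)/6 = 2/3.
v(0) = 3, v(2/3) = 37/9, v(4/3) = 79/9, v(2) = 17, v(8/3) = 259/9, v(10/3) = 397/9, v(4) = 63.
T_6 = (Δu/2)·[v(u_0) + 2v(u_1) + ... + 2v(u_{5}) + v(u_6)].
Sum ≈ 90.51852.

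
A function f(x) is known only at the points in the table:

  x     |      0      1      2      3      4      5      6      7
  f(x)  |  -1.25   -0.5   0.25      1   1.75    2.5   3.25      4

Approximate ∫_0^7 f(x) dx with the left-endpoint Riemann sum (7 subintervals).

Δx = 1.
Sum = 1·[(-1.25) + (-0.5) + 0.25 + 1 + 1.75 + 2.5 + 3.25] = 7.

7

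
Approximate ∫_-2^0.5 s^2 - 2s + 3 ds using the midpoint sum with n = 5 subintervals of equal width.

13.90625

Δs = (0.5 − (-2))/5 = 0.5.
Midpoints: -1.75, -1.25, -0.75, -0.25, 0.25.
f(-1.75) = 9.5625, f(-1.25) = 7.0625, f(-0.75) = 5.0625, f(-0.25) = 3.5625, f(0.25) = 2.5625.
Sum = Δs · [f(-1.75) + f(-1.25) + f(-0.75) + f(-0.25) + f(0.25)].
Sum = 13.90625.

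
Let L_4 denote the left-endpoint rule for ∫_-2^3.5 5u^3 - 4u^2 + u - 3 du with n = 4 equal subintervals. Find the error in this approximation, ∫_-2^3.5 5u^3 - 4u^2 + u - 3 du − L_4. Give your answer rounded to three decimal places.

143.412

Exact integral: ∫_-2^3.5 f(u) du ≈ 87.36979.
L_4 ≈ -56.04199.
Error ≈ 87.36979 − (-56.04199) ≈ 143.412.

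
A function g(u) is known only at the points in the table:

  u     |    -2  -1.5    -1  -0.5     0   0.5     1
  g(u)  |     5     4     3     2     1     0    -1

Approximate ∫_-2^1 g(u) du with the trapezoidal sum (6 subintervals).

6

Δu = 0.5.
T_6 = (0.5/2)·[5 + 2·4 + 2·3 + 2·2 + 2·1 + 2·0 + (-1)] = 6.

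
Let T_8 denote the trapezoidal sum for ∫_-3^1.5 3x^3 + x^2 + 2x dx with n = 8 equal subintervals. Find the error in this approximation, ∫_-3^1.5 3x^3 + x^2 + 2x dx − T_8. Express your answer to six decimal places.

1.364502

Exact integral: ∫_-3^1.5 f(x) dx = -53.578125.
T_8 ≈ -54.94262695.
Error ≈ -53.578125 − (-54.94262695) ≈ 1.364502.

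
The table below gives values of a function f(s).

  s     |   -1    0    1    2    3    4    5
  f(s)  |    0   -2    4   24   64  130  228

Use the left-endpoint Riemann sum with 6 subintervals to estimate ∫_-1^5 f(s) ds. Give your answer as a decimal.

220

Δs = 1.
Sum = 1·[0 + (-2) + 4 + 24 + 64 + 130] = 220.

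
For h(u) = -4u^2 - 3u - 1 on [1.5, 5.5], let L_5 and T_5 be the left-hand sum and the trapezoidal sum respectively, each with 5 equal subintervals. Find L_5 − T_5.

49.6

L_5 = -215.44.
T_5 = -265.04.
L_5 − T_5 = 49.6.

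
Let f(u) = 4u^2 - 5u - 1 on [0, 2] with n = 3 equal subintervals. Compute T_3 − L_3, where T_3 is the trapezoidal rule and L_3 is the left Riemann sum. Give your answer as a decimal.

T_3 ≈ -0.740741.
L_3 ≈ -2.740741.
T_3 − L_3 = 2.

2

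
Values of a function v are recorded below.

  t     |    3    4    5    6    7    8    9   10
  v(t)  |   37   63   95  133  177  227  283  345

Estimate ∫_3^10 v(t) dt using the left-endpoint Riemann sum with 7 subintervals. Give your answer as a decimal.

Δt = 1.
Sum = 1·[37 + 63 + 95 + 133 + 177 + 227 + 283] = 1015.

1015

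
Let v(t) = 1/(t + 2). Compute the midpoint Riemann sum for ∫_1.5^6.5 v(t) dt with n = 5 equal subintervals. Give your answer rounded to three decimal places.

0.885

Δt = (6.5 − 1.5)/5 = 1.
Midpoints: 2, 3, 4, 5, 6.
v(2) = 0.25, v(3) = 0.2, v(4) = 1/6, v(5) = 1/7, v(6) = 0.125.
Sum = Δt · [v(2) + v(3) + v(4) + v(5) + v(6)].
Sum ≈ 0.885.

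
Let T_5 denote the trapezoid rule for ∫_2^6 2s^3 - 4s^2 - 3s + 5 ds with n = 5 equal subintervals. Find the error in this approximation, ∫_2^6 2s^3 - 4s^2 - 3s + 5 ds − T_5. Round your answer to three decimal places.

-8.533

Exact integral: ∫_2^6 f(s) ds ≈ 334.66667.
T_5 = 343.2.
Error ≈ 334.66667 − 343.2 ≈ -8.533.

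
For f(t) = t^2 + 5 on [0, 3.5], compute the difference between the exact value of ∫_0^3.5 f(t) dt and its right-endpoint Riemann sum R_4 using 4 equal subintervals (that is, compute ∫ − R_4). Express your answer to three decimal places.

Exact integral: ∫_0^3.5 f(t) dt ≈ 31.79167.
R_4 = 37.59765625.
Error ≈ 31.79167 − 37.59765625 ≈ -5.806.

-5.806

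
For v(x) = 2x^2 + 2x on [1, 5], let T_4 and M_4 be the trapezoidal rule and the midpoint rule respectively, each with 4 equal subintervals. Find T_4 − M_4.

2

T_4 = 108.
M_4 = 106.
T_4 − M_4 = 2.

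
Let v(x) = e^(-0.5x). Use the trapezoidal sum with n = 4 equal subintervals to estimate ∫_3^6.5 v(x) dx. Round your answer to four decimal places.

Δx = (6.5 − 3)/4 = 0.875.
v(3) ≈ 0.2231, v(3.875) ≈ 0.1441, v(4.75) ≈ 0.0930, v(5.625) ≈ 0.0601, v(6.5) ≈ 0.0388.
T_4 = (Δx/2)·[v(x_0) + 2v(x_1) + 2v(x_2) + 2v(x_3) + v(x_4)].
Sum ≈ 0.3746.

0.3746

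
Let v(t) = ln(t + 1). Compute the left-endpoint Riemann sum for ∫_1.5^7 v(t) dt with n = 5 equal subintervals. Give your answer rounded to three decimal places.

Δt = (7 − 1.5)/5 = 1.1.
Left endpoints: 1.5, 2.6, 3.7, 4.8, 5.9.
v(1.5) ≈ 0.916, v(2.6) ≈ 1.281, v(3.7) ≈ 1.548, v(4.8) ≈ 1.758, v(5.9) ≈ 1.932.
Sum = Δt · [v(1.5) + v(2.6) + v(3.7) + v(4.8) + v(5.9)].
Sum ≈ 8.178.

8.178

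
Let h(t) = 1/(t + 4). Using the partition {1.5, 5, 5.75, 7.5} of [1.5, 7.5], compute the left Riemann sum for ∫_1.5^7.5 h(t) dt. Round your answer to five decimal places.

Subinterval widths: 3.5, 0.75, 1.75.
Left endpoints: 1.5, 5, 5.75.
h(1.5) = 2/11, h(5) = 1/9, h(5.75) = 4/39.
Sum = Σ Δt_i · h(t_i).
Sum ≈ 0.89918.

0.89918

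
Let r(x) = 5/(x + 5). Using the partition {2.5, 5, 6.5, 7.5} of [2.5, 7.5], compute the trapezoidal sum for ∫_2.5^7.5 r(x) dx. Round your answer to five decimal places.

Subinterval widths: 2.5, 1.5, 1.
r(2.5) = 2/3, r(5) = 0.5, r(6.5) = 10/23, r(7.5) = 0.4.
On each subinterval the trapezoid contributes (Δx_i/2)·[r(x_{i-1}) + r(x_i)].
Sum ≈ 2.57681.

2.57681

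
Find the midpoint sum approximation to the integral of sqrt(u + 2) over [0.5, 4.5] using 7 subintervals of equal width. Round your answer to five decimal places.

8.41427

Δu = (4.5 − 0.5)/7 = 4/7.
Midpoints: 11/14, 19/14, 27/14, 2.5, 43/14, 51/14, 59/14.
f(11/14) ≈ 1.66905, f(19/14) ≈ 1.83225, f(27/14) ≈ 1.98206, f(2.5) ≈ 2.12132, f(43/14) ≈ 2.25198, f(51/14) ≈ 2.37547, f(59/14) ≈ 2.49285.
Sum = Δu · [f(11/14) + f(19/14) + f(27/14) + ...].
Sum ≈ 8.41427.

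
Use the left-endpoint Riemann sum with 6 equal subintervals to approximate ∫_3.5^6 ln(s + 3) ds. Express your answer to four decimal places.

5.0399

Δs = (6 − 3.5)/6 = 5/12.
Left endpoints: 3.5, 47/12, 13/3, 4.75, 31/6, 67/12.
f(3.5) ≈ 1.8718, f(47/12) ≈ 1.9339, f(13/3) ≈ 1.9924, f(4.75) ≈ 2.0477, f(31/6) ≈ 2.1001, f(67/12) ≈ 2.1498.
Sum = Δs · [f(3.5) + f(47/12) + f(13/3) + ...].
Sum ≈ 5.0399.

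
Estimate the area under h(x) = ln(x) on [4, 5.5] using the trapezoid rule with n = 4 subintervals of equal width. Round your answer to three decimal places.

Δx = (5.5 − 4)/4 = 0.375.
h(4) ≈ 1.386, h(4.375) ≈ 1.476, h(4.75) ≈ 1.558, h(5.125) ≈ 1.634, h(5.5) ≈ 1.705.
T_4 = (Δx/2)·[h(x_0) + 2h(x_1) + 2h(x_2) + 2h(x_3) + h(x_4)].
Sum ≈ 2.330.

2.330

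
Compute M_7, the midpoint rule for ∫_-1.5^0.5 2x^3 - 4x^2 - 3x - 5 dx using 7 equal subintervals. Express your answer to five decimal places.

-14.07143

Δx = (0.5 − (-1.5))/7 = 2/7.
Midpoints: -19/14, -15/14, -11/14, -0.5, -3/14, 1/14, 5/14.
f(-19/14) = -18241/1372, f(-15/14) = -12125/1372, f(-11/14) = -8345/1372, f(-0.5) = -4.75, f(-3/14) = -6257/1372, f(1/14) = -7181/1372, f(5/14) = -8905/1372.
Sum = Δx · [f(-19/14) + f(-15/14) + f(-11/14) + ...].
Sum ≈ -14.07143.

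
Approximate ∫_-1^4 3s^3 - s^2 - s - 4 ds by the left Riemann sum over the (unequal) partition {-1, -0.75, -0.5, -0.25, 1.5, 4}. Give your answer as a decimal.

Subinterval widths: 0.25, 0.25, 0.25, 1.75, 2.5.
Left endpoints: -1, -0.75, -0.5, -0.25, 1.5.
f(-1) = -7, f(-0.75) = -5.078125, f(-0.5) = -4.125, f(-0.25) = -3.859375, f(1.5) = 2.375.
Sum = Σ Δs_i · f(s_i).
Sum = -4.8671875.

-4.8671875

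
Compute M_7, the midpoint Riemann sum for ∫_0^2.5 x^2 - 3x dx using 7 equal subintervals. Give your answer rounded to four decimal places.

Δx = (2.5 − 0)/7 = 5/14.
Midpoints: 5/28, 15/28, 25/28, 1.25, 45/28, 55/28, 65/28.
f(5/28) = -395/784, f(15/28) = -1035/784, f(25/28) = -1475/784, f(1.25) = -2.1875, f(45/28) = -1755/784, f(55/28) = -1595/784, f(65/28) = -1235/784.
Sum = Δx · [f(5/28) + f(15/28) + f(25/28) + ...].
Sum ≈ -4.1932.

-4.1932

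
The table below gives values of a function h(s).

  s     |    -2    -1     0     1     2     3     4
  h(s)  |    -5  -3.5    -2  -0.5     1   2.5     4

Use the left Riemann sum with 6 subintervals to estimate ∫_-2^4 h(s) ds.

-7.5

Δs = 1.
Sum = 1·[(-5) + (-3.5) + (-2) + (-0.5) + 1 + 2.5] = -7.5.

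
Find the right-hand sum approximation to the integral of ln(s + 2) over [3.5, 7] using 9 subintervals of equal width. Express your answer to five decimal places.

6.99378

Δs = (7 − 3.5)/9 = 7/18.
Right endpoints: 35/9, 77/18, 14/3, 91/18, 49/9, 35/6, 56/9, 119/18, 7.
f(35/9) ≈ 1.77307, f(77/18) ≈ 1.83702, f(14/3) ≈ 1.89712, f(91/18) ≈ 1.95382, f(49/9) ≈ 2.00747, f(35/6) ≈ 2.05839, f(56/9) ≈ 2.10684, f(119/18) ≈ 2.15305, f(7) ≈ 2.19722.
Sum = Δs · [f(35/9) + f(77/18) + f(14/3) + ...].
Sum ≈ 6.99378.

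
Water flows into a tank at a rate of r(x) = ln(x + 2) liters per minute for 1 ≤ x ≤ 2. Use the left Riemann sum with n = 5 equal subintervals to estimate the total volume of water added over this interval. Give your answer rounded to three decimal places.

Δx = (2 − 1)/5 = 0.2.
Left endpoints: 1, 1.2, 1.4, 1.6, 1.8.
r(1) ≈ 1.099, r(1.2) ≈ 1.163, r(1.4) ≈ 1.224, r(1.6) ≈ 1.281, r(1.8) ≈ 1.335.
Sum = Δx · [r(1) + r(1.2) + r(1.4) + r(1.6) + r(1.8)].
Sum ≈ 1.220.

1.220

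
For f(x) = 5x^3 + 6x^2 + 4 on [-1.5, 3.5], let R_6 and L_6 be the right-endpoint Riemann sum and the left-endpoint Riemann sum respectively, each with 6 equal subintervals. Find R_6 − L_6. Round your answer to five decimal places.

R_6 ≈ 427.2569444.
L_6 ≈ 184.5486111.
R_6 − L_6 ≈ 242.70833.

242.70833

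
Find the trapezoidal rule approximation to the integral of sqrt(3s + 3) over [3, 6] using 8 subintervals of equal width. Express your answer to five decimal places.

Δs = (6 − 3)/8 = 0.375.
f(3) ≈ 3.46410, f(3.375) ≈ 3.62284, f(3.75) ≈ 3.77492, f(4.125) ≈ 3.92110, f(4.5) ≈ 4.06202, f(4.875) ≈ 4.19821, f(5.25) ≈ 4.33013, f(5.625) ≈ 4.45814, f(6) ≈ 4.58258.
T_8 = (Δs/2)·[f(s_0) + 2f(s_1) + ... + 2f(s_{7}) + f(s_8)].
Sum ≈ 12.14651.

12.14651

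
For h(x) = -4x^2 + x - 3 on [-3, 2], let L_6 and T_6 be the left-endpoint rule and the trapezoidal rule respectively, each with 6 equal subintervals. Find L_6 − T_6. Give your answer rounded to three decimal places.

-10.417

L_6 ≈ -76.89815.
T_6 ≈ -66.48148.
L_6 − T_6 ≈ -10.417.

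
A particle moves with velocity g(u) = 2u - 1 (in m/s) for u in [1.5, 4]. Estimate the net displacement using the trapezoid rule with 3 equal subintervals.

11.25

Δu = (4 − 1.5)/3 = 5/6.
g(1.5) = 2, g(7/3) = 11/3, g(19/6) = 16/3, g(4) = 7.
T_3 = (Δu/2)·[g(u_0) + 2g(u_1) + 2g(u_2) + g(u_3)].
Sum = 11.25.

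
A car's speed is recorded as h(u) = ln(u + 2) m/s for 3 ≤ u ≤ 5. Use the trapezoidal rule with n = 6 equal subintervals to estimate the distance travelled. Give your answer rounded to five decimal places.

Δu = (5 − 3)/6 = 1/3.
h(3) ≈ 1.60944, h(10/3) ≈ 1.67398, h(11/3) ≈ 1.73460, h(4) ≈ 1.79176, h(13/3) ≈ 1.84583, h(14/3) ≈ 1.89712, h(5) ≈ 1.94591.
T_6 = (Δu/2)·[h(u_0) + 2h(u_1) + ... + 2h(u_{5}) + h(u_6)].
Sum ≈ 3.57365.

3.57365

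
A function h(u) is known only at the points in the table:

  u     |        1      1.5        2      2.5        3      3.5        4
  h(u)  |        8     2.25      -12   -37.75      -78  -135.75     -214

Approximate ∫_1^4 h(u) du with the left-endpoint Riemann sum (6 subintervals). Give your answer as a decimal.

-126.625

Δu = 0.5.
Sum = 0.5·[8 + 2.25 + (-12) + (-37.75) + (-78) + (-135.75)] = -126.625.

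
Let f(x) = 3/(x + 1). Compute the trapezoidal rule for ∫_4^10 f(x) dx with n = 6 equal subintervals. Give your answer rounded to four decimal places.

Δx = (10 − 4)/6 = 1.
f(4) = 0.6, f(5) = 0.5, f(6) = 3/7, f(7) = 0.375, f(8) = 1/3, f(9) = 0.3, f(10) = 3/11.
T_6 = (Δx/2)·[f(x_0) + 2f(x_1) + ... + 2f(x_{5}) + f(x_6)].
Sum ≈ 2.3733.

2.3733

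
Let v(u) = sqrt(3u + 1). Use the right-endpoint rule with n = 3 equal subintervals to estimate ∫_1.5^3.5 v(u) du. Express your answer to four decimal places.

Δu = (3.5 − 1.5)/3 = 2/3.
Right endpoints: 13/6, 17/6, 3.5.
v(13/6) ≈ 2.7386, v(17/6) ≈ 3.0822, v(3.5) ≈ 3.3912.
Sum = Δu · [v(13/6) + v(17/6) + v(3.5)].
Sum ≈ 6.1413.

6.1413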